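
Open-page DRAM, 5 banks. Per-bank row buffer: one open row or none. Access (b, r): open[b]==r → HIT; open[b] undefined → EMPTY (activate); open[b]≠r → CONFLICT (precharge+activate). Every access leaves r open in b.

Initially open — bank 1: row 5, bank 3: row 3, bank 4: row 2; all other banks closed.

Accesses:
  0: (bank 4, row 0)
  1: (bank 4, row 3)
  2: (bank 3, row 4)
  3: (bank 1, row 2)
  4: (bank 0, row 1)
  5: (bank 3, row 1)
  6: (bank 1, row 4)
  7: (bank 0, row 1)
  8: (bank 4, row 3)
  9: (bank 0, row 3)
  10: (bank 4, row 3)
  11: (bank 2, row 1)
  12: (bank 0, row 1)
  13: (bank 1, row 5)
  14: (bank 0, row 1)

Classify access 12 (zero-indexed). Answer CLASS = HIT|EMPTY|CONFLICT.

CLASS = CONFLICT

#0 (4,0) C  (was 2)
#1 (4,3) C  (was 0)
#2 (3,4) C  (was 3)
#3 (1,2) C  (was 5)
#4 (0,1) E
#5 (3,1) C  (was 4)
#6 (1,4) C  (was 2)
#7 (0,1) H  (was 1)
#8 (4,3) H  (was 3)
#9 (0,3) C  (was 1)
#10 (4,3) H  (was 3)
#11 (2,1) E
#12 (0,1) C  (was 3)
#13 (1,5) C  (was 4)
#14 (0,1) H  (was 1)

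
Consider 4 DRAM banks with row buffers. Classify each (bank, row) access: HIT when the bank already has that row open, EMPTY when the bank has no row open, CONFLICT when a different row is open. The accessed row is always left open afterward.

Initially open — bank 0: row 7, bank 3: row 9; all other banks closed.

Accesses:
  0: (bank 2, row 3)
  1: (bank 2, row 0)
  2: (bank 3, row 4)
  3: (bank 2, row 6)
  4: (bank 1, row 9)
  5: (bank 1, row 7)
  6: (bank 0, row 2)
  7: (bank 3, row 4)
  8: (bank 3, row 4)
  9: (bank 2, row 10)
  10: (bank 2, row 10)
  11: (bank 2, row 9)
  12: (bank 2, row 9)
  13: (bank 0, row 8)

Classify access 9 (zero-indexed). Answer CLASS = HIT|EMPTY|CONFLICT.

CLASS = CONFLICT

  [0] b2 r3: no row ⇒ E
  [1] b2 r0: had r3 ⇒ C
  [2] b3 r4: had r9 ⇒ C
  [3] b2 r6: had r0 ⇒ C
  [4] b1 r9: no row ⇒ E
  [5] b1 r7: had r9 ⇒ C
  [6] b0 r2: had r7 ⇒ C
  [7] b3 r4: had r4 ⇒ H
  [8] b3 r4: had r4 ⇒ H
  [9] b2 r10: had r6 ⇒ C
  [10] b2 r10: had r10 ⇒ H
  [11] b2 r9: had r10 ⇒ C
  [12] b2 r9: had r9 ⇒ H
  [13] b0 r8: had r2 ⇒ C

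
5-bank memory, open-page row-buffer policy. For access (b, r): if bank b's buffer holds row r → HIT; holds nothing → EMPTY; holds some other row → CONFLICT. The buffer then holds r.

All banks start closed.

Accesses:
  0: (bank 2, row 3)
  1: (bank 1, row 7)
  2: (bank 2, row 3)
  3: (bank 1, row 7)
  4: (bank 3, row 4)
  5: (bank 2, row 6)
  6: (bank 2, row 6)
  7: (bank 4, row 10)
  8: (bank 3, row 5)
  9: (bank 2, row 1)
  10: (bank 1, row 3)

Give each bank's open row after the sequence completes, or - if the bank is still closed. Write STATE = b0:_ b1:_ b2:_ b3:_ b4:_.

#0 (2,3) E
#1 (1,7) E
#2 (2,3) H  (was 3)
#3 (1,7) H  (was 7)
#4 (3,4) E
#5 (2,6) C  (was 3)
#6 (2,6) H  (was 6)
#7 (4,10) E
#8 (3,5) C  (was 4)
#9 (2,1) C  (was 6)
#10 (1,3) C  (was 7)

STATE = b0:- b1:3 b2:1 b3:5 b4:10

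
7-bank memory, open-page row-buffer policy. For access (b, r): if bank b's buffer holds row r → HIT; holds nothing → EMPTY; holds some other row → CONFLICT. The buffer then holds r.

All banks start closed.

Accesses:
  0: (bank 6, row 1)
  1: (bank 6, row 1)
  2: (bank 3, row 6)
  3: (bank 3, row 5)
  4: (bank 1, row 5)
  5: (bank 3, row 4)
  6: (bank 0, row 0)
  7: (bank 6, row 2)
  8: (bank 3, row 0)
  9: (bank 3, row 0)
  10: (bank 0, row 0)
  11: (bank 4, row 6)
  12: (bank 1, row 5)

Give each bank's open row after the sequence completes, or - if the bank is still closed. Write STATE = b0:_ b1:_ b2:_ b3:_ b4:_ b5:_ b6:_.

STATE = b0:0 b1:5 b2:- b3:0 b4:6 b5:- b6:2

step 0: bank6 None->1 [EMPTY]
step 1: bank6 1->1 [HIT]
step 2: bank3 None->6 [EMPTY]
step 3: bank3 6->5 [CONFLICT]
step 4: bank1 None->5 [EMPTY]
step 5: bank3 5->4 [CONFLICT]
step 6: bank0 None->0 [EMPTY]
step 7: bank6 1->2 [CONFLICT]
step 8: bank3 4->0 [CONFLICT]
step 9: bank3 0->0 [HIT]
step 10: bank0 0->0 [HIT]
step 11: bank4 None->6 [EMPTY]
step 12: bank1 5->5 [HIT]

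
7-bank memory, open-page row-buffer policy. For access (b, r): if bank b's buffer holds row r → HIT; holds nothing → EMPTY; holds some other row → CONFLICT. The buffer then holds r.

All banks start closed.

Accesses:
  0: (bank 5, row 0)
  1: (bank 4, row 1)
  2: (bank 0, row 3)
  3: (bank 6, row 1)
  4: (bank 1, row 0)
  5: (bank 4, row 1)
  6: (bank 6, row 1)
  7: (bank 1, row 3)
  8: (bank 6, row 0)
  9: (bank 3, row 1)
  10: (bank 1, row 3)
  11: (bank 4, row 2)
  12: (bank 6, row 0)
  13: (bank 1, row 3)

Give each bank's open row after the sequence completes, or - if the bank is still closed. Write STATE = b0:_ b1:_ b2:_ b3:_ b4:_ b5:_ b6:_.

0: bank 5 row 0 — prev None → EMPTY
1: bank 4 row 1 — prev None → EMPTY
2: bank 0 row 3 — prev None → EMPTY
3: bank 6 row 1 — prev None → EMPTY
4: bank 1 row 0 — prev None → EMPTY
5: bank 4 row 1 — prev 1 → HIT
6: bank 6 row 1 — prev 1 → HIT
7: bank 1 row 3 — prev 0 → CONFLICT
8: bank 6 row 0 — prev 1 → CONFLICT
9: bank 3 row 1 — prev None → EMPTY
10: bank 1 row 3 — prev 3 → HIT
11: bank 4 row 2 — prev 1 → CONFLICT
12: bank 6 row 0 — prev 0 → HIT
13: bank 1 row 3 — prev 3 → HIT

STATE = b0:3 b1:3 b2:- b3:1 b4:2 b5:0 b6:0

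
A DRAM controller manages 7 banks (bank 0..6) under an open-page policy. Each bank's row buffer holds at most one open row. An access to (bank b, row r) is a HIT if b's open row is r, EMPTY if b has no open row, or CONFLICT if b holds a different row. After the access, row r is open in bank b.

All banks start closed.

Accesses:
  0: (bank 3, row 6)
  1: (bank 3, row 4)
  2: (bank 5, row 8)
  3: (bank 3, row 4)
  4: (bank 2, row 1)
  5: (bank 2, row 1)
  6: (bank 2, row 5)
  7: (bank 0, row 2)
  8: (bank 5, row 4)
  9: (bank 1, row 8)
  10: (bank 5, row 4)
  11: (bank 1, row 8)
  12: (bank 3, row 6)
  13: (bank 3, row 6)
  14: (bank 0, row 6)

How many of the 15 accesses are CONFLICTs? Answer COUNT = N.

COUNT = 5

step 0: bank3 None->6 [EMPTY]
step 1: bank3 6->4 [CONFLICT]
step 2: bank5 None->8 [EMPTY]
step 3: bank3 4->4 [HIT]
step 4: bank2 None->1 [EMPTY]
step 5: bank2 1->1 [HIT]
step 6: bank2 1->5 [CONFLICT]
step 7: bank0 None->2 [EMPTY]
step 8: bank5 8->4 [CONFLICT]
step 9: bank1 None->8 [EMPTY]
step 10: bank5 4->4 [HIT]
step 11: bank1 8->8 [HIT]
step 12: bank3 4->6 [CONFLICT]
step 13: bank3 6->6 [HIT]
step 14: bank0 2->6 [CONFLICT]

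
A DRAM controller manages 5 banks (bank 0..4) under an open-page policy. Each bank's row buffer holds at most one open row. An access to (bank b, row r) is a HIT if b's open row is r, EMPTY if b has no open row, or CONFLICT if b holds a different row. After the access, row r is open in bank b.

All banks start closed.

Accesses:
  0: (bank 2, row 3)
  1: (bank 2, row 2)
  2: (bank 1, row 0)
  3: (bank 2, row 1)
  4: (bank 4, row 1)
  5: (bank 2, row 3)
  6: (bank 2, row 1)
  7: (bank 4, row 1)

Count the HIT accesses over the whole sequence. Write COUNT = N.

step 0: bank2 None->3 [EMPTY]
step 1: bank2 3->2 [CONFLICT]
step 2: bank1 None->0 [EMPTY]
step 3: bank2 2->1 [CONFLICT]
step 4: bank4 None->1 [EMPTY]
step 5: bank2 1->3 [CONFLICT]
step 6: bank2 3->1 [CONFLICT]
step 7: bank4 1->1 [HIT]

COUNT = 1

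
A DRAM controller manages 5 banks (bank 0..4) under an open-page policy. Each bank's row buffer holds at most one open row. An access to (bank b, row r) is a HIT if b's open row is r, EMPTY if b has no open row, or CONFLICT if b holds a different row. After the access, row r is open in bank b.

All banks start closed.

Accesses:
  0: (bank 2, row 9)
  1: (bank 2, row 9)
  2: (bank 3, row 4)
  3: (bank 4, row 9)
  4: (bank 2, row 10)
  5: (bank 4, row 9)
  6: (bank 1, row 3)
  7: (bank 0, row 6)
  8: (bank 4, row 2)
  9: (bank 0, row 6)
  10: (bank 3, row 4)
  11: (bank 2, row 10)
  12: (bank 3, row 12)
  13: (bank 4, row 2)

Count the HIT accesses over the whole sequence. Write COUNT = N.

COUNT = 6

  [0] b2 r9: no row ⇒ E
  [1] b2 r9: had r9 ⇒ H
  [2] b3 r4: no row ⇒ E
  [3] b4 r9: no row ⇒ E
  [4] b2 r10: had r9 ⇒ C
  [5] b4 r9: had r9 ⇒ H
  [6] b1 r3: no row ⇒ E
  [7] b0 r6: no row ⇒ E
  [8] b4 r2: had r9 ⇒ C
  [9] b0 r6: had r6 ⇒ H
  [10] b3 r4: had r4 ⇒ H
  [11] b2 r10: had r10 ⇒ H
  [12] b3 r12: had r4 ⇒ C
  [13] b4 r2: had r2 ⇒ H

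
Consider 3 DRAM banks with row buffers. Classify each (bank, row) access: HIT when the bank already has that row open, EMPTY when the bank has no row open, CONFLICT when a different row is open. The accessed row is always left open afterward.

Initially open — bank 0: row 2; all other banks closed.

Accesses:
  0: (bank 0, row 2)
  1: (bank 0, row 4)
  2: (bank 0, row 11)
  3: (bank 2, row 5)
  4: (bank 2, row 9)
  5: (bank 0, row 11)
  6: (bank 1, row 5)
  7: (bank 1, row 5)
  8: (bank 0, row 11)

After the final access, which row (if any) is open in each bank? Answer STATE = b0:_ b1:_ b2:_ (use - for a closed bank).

  [0] b0 r2: had r2 ⇒ H
  [1] b0 r4: had r2 ⇒ C
  [2] b0 r11: had r4 ⇒ C
  [3] b2 r5: no row ⇒ E
  [4] b2 r9: had r5 ⇒ C
  [5] b0 r11: had r11 ⇒ H
  [6] b1 r5: no row ⇒ E
  [7] b1 r5: had r5 ⇒ H
  [8] b0 r11: had r11 ⇒ H

STATE = b0:11 b1:5 b2:9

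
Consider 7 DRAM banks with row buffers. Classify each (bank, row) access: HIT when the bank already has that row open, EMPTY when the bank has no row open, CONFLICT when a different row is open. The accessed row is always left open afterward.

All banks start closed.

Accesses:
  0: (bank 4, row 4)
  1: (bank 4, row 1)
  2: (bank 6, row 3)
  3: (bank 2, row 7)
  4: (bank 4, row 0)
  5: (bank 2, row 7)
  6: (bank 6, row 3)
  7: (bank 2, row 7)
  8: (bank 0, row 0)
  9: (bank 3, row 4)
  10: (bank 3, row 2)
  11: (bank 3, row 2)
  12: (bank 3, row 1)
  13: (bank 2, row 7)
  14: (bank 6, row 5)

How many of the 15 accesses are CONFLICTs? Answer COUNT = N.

step 0: bank4 None->4 [EMPTY]
step 1: bank4 4->1 [CONFLICT]
step 2: bank6 None->3 [EMPTY]
step 3: bank2 None->7 [EMPTY]
step 4: bank4 1->0 [CONFLICT]
step 5: bank2 7->7 [HIT]
step 6: bank6 3->3 [HIT]
step 7: bank2 7->7 [HIT]
step 8: bank0 None->0 [EMPTY]
step 9: bank3 None->4 [EMPTY]
step 10: bank3 4->2 [CONFLICT]
step 11: bank3 2->2 [HIT]
step 12: bank3 2->1 [CONFLICT]
step 13: bank2 7->7 [HIT]
step 14: bank6 3->5 [CONFLICT]

COUNT = 5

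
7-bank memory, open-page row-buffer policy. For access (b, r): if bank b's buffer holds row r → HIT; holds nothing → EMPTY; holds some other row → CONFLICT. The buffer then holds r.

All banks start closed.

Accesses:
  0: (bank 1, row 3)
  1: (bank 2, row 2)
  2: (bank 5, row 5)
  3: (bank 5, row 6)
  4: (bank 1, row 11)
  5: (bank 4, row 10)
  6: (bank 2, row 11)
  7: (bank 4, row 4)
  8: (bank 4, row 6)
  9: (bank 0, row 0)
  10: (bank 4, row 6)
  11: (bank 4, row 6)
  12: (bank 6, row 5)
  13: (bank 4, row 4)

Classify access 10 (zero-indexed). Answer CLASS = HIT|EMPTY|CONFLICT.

CLASS = HIT

step 0: bank1 None->3 [EMPTY]
step 1: bank2 None->2 [EMPTY]
step 2: bank5 None->5 [EMPTY]
step 3: bank5 5->6 [CONFLICT]
step 4: bank1 3->11 [CONFLICT]
step 5: bank4 None->10 [EMPTY]
step 6: bank2 2->11 [CONFLICT]
step 7: bank4 10->4 [CONFLICT]
step 8: bank4 4->6 [CONFLICT]
step 9: bank0 None->0 [EMPTY]
step 10: bank4 6->6 [HIT]
step 11: bank4 6->6 [HIT]
step 12: bank6 None->5 [EMPTY]
step 13: bank4 6->4 [CONFLICT]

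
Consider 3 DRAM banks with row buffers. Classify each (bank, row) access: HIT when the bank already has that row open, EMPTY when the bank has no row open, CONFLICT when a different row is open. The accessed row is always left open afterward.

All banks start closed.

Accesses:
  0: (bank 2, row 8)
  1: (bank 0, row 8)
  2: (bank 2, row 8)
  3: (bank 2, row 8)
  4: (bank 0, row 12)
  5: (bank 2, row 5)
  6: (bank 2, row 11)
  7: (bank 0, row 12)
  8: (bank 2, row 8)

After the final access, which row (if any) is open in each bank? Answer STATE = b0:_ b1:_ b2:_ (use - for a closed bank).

STATE = b0:12 b1:- b2:8

  [0] b2 r8: no row ⇒ E
  [1] b0 r8: no row ⇒ E
  [2] b2 r8: had r8 ⇒ H
  [3] b2 r8: had r8 ⇒ H
  [4] b0 r12: had r8 ⇒ C
  [5] b2 r5: had r8 ⇒ C
  [6] b2 r11: had r5 ⇒ C
  [7] b0 r12: had r12 ⇒ H
  [8] b2 r8: had r11 ⇒ C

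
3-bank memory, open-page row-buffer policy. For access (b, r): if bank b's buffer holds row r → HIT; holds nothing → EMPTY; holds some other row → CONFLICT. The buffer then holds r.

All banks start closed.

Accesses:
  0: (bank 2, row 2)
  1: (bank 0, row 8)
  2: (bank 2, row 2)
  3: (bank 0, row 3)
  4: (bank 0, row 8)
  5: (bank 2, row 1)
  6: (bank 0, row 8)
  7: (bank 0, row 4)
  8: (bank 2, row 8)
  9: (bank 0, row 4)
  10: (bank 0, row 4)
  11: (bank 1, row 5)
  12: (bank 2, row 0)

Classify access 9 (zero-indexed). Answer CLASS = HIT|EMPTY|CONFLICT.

0: bank 2 row 2 — prev None → EMPTY
1: bank 0 row 8 — prev None → EMPTY
2: bank 2 row 2 — prev 2 → HIT
3: bank 0 row 3 — prev 8 → CONFLICT
4: bank 0 row 8 — prev 3 → CONFLICT
5: bank 2 row 1 — prev 2 → CONFLICT
6: bank 0 row 8 — prev 8 → HIT
7: bank 0 row 4 — prev 8 → CONFLICT
8: bank 2 row 8 — prev 1 → CONFLICT
9: bank 0 row 4 — prev 4 → HIT
10: bank 0 row 4 — prev 4 → HIT
11: bank 1 row 5 — prev None → EMPTY
12: bank 2 row 0 — prev 8 → CONFLICT

CLASS = HIT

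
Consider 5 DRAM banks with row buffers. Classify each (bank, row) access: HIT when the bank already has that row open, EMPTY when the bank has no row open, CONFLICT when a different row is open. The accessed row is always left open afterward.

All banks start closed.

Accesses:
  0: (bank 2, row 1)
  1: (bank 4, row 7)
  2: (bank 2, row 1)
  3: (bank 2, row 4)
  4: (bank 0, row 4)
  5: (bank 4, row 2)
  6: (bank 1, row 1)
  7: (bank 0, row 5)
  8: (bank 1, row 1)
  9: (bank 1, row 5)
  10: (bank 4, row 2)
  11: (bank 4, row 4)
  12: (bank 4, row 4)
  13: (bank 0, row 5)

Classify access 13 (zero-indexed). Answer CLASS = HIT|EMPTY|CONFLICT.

CLASS = HIT

#0 (2,1) E
#1 (4,7) E
#2 (2,1) H  (was 1)
#3 (2,4) C  (was 1)
#4 (0,4) E
#5 (4,2) C  (was 7)
#6 (1,1) E
#7 (0,5) C  (was 4)
#8 (1,1) H  (was 1)
#9 (1,5) C  (was 1)
#10 (4,2) H  (was 2)
#11 (4,4) C  (was 2)
#12 (4,4) H  (was 4)
#13 (0,5) H  (was 5)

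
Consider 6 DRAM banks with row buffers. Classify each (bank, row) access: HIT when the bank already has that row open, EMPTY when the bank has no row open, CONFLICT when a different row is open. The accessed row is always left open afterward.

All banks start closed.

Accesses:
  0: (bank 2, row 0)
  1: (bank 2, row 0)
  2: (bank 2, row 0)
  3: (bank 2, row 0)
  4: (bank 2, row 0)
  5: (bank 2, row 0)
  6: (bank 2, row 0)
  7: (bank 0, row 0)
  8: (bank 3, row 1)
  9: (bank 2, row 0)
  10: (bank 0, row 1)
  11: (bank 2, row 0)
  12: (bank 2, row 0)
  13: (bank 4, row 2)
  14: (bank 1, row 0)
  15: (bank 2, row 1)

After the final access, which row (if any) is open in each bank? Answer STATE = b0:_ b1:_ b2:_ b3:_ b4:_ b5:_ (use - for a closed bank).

  [0] b2 r0: no row ⇒ E
  [1] b2 r0: had r0 ⇒ H
  [2] b2 r0: had r0 ⇒ H
  [3] b2 r0: had r0 ⇒ H
  [4] b2 r0: had r0 ⇒ H
  [5] b2 r0: had r0 ⇒ H
  [6] b2 r0: had r0 ⇒ H
  [7] b0 r0: no row ⇒ E
  [8] b3 r1: no row ⇒ E
  [9] b2 r0: had r0 ⇒ H
  [10] b0 r1: had r0 ⇒ C
  [11] b2 r0: had r0 ⇒ H
  [12] b2 r0: had r0 ⇒ H
  [13] b4 r2: no row ⇒ E
  [14] b1 r0: no row ⇒ E
  [15] b2 r1: had r0 ⇒ C

STATE = b0:1 b1:0 b2:1 b3:1 b4:2 b5:-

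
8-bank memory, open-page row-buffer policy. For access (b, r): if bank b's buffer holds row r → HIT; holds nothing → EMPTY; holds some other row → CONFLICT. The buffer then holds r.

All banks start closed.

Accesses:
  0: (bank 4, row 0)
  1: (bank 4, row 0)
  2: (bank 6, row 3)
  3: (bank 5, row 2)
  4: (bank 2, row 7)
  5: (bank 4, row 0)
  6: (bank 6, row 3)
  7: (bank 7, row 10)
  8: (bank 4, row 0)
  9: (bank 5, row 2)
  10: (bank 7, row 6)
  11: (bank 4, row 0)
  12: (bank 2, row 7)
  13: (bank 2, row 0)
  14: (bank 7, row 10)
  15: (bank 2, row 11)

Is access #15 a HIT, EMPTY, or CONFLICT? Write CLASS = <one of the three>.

CLASS = CONFLICT

#0 (4,0) E
#1 (4,0) H  (was 0)
#2 (6,3) E
#3 (5,2) E
#4 (2,7) E
#5 (4,0) H  (was 0)
#6 (6,3) H  (was 3)
#7 (7,10) E
#8 (4,0) H  (was 0)
#9 (5,2) H  (was 2)
#10 (7,6) C  (was 10)
#11 (4,0) H  (was 0)
#12 (2,7) H  (was 7)
#13 (2,0) C  (was 7)
#14 (7,10) C  (was 6)
#15 (2,11) C  (was 0)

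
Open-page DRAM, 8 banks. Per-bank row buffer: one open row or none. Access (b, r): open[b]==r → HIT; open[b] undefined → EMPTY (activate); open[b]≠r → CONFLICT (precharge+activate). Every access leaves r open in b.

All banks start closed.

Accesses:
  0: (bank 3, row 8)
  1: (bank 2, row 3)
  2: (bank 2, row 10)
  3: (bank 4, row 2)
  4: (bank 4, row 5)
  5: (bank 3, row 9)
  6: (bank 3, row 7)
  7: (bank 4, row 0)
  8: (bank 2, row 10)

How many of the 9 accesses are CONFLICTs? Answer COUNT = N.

step 0: bank3 None->8 [EMPTY]
step 1: bank2 None->3 [EMPTY]
step 2: bank2 3->10 [CONFLICT]
step 3: bank4 None->2 [EMPTY]
step 4: bank4 2->5 [CONFLICT]
step 5: bank3 8->9 [CONFLICT]
step 6: bank3 9->7 [CONFLICT]
step 7: bank4 5->0 [CONFLICT]
step 8: bank2 10->10 [HIT]

COUNT = 5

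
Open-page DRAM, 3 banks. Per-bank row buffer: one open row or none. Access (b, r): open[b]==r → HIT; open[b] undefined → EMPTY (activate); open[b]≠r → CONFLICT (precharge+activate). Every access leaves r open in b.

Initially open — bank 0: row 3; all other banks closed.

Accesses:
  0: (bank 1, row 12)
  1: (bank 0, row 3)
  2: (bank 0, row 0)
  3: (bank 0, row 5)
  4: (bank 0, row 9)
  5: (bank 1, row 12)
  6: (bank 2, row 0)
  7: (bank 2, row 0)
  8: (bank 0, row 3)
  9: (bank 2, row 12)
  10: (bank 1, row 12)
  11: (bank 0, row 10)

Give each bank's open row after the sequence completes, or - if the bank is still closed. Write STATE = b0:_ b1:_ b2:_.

0: bank 1 row 12 — prev None → EMPTY
1: bank 0 row 3 — prev 3 → HIT
2: bank 0 row 0 — prev 3 → CONFLICT
3: bank 0 row 5 — prev 0 → CONFLICT
4: bank 0 row 9 — prev 5 → CONFLICT
5: bank 1 row 12 — prev 12 → HIT
6: bank 2 row 0 — prev None → EMPTY
7: bank 2 row 0 — prev 0 → HIT
8: bank 0 row 3 — prev 9 → CONFLICT
9: bank 2 row 12 — prev 0 → CONFLICT
10: bank 1 row 12 — prev 12 → HIT
11: bank 0 row 10 — prev 3 → CONFLICT

STATE = b0:10 b1:12 b2:12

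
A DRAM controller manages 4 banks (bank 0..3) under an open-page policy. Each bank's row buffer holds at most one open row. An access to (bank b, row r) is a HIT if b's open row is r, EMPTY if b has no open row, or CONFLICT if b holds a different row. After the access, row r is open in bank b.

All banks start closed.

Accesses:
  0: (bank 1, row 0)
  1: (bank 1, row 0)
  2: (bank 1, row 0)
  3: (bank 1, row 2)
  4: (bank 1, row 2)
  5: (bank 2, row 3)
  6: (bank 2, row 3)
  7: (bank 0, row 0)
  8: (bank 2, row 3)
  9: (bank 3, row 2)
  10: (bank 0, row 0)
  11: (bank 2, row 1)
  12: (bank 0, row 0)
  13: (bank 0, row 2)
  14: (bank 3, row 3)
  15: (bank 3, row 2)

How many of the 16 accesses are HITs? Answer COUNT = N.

COUNT = 7

step 0: bank1 None->0 [EMPTY]
step 1: bank1 0->0 [HIT]
step 2: bank1 0->0 [HIT]
step 3: bank1 0->2 [CONFLICT]
step 4: bank1 2->2 [HIT]
step 5: bank2 None->3 [EMPTY]
step 6: bank2 3->3 [HIT]
step 7: bank0 None->0 [EMPTY]
step 8: bank2 3->3 [HIT]
step 9: bank3 None->2 [EMPTY]
step 10: bank0 0->0 [HIT]
step 11: bank2 3->1 [CONFLICT]
step 12: bank0 0->0 [HIT]
step 13: bank0 0->2 [CONFLICT]
step 14: bank3 2->3 [CONFLICT]
step 15: bank3 3->2 [CONFLICT]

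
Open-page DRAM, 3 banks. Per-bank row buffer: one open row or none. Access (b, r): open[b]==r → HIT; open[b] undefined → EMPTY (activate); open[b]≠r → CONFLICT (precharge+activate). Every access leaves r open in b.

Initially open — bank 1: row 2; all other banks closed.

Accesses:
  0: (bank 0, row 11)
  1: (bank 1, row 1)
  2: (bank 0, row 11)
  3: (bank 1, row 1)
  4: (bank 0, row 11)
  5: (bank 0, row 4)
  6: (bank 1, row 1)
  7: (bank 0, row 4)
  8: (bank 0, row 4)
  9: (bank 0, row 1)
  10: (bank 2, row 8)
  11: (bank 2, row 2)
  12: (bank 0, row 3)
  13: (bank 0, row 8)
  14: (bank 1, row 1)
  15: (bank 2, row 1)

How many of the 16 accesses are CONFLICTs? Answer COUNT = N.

0: bank 0 row 11 — prev None → EMPTY
1: bank 1 row 1 — prev 2 → CONFLICT
2: bank 0 row 11 — prev 11 → HIT
3: bank 1 row 1 — prev 1 → HIT
4: bank 0 row 11 — prev 11 → HIT
5: bank 0 row 4 — prev 11 → CONFLICT
6: bank 1 row 1 — prev 1 → HIT
7: bank 0 row 4 — prev 4 → HIT
8: bank 0 row 4 — prev 4 → HIT
9: bank 0 row 1 — prev 4 → CONFLICT
10: bank 2 row 8 — prev None → EMPTY
11: bank 2 row 2 — prev 8 → CONFLICT
12: bank 0 row 3 — prev 1 → CONFLICT
13: bank 0 row 8 — prev 3 → CONFLICT
14: bank 1 row 1 — prev 1 → HIT
15: bank 2 row 1 — prev 2 → CONFLICT

COUNT = 7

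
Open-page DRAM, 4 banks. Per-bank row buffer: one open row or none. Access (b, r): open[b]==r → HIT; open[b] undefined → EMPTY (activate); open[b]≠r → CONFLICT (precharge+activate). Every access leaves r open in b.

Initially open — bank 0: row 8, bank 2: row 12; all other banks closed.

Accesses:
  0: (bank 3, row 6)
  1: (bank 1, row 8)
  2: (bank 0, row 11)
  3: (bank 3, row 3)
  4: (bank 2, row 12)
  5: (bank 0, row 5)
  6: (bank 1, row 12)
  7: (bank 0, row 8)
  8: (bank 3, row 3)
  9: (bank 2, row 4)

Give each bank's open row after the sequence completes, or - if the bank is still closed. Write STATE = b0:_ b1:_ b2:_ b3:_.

0: bank 3 row 6 — prev None → EMPTY
1: bank 1 row 8 — prev None → EMPTY
2: bank 0 row 11 — prev 8 → CONFLICT
3: bank 3 row 3 — prev 6 → CONFLICT
4: bank 2 row 12 — prev 12 → HIT
5: bank 0 row 5 — prev 11 → CONFLICT
6: bank 1 row 12 — prev 8 → CONFLICT
7: bank 0 row 8 — prev 5 → CONFLICT
8: bank 3 row 3 — prev 3 → HIT
9: bank 2 row 4 — prev 12 → CONFLICT

STATE = b0:8 b1:12 b2:4 b3:3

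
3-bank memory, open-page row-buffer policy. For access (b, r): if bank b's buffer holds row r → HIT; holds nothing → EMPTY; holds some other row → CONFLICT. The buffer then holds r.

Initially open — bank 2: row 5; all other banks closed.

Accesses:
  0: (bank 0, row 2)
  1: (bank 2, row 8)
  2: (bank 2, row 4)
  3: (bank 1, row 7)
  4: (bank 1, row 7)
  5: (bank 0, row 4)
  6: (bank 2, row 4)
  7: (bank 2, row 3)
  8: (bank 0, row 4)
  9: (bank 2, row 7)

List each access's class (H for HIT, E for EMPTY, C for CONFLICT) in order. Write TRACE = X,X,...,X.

0: bank 0 row 2 — prev None → EMPTY
1: bank 2 row 8 — prev 5 → CONFLICT
2: bank 2 row 4 — prev 8 → CONFLICT
3: bank 1 row 7 — prev None → EMPTY
4: bank 1 row 7 — prev 7 → HIT
5: bank 0 row 4 — prev 2 → CONFLICT
6: bank 2 row 4 — prev 4 → HIT
7: bank 2 row 3 — prev 4 → CONFLICT
8: bank 0 row 4 — prev 4 → HIT
9: bank 2 row 7 — prev 3 → CONFLICT

TRACE = E,C,C,E,H,C,H,C,H,C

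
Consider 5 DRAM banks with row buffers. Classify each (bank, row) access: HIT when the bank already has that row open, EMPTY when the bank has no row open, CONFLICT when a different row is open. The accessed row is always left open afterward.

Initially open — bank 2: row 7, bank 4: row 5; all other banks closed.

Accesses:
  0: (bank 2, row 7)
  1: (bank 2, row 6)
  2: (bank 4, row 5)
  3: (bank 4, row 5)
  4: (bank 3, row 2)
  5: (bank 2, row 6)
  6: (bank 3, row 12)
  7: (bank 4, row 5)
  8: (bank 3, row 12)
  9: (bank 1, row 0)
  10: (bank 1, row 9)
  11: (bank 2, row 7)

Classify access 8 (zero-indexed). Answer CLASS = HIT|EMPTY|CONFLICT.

CLASS = HIT

#0 (2,7) H  (was 7)
#1 (2,6) C  (was 7)
#2 (4,5) H  (was 5)
#3 (4,5) H  (was 5)
#4 (3,2) E
#5 (2,6) H  (was 6)
#6 (3,12) C  (was 2)
#7 (4,5) H  (was 5)
#8 (3,12) H  (was 12)
#9 (1,0) E
#10 (1,9) C  (was 0)
#11 (2,7) C  (was 6)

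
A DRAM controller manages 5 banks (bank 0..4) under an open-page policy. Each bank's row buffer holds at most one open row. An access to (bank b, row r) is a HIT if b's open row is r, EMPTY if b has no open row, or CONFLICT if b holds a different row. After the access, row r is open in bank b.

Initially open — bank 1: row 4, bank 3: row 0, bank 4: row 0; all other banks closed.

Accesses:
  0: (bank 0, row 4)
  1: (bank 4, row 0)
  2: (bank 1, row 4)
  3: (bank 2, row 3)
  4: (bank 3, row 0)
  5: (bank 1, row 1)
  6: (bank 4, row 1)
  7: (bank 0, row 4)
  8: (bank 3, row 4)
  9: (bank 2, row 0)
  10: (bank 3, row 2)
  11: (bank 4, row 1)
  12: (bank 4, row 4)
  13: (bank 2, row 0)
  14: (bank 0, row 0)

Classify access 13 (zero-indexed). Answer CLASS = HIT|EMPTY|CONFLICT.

#0 (0,4) E
#1 (4,0) H  (was 0)
#2 (1,4) H  (was 4)
#3 (2,3) E
#4 (3,0) H  (was 0)
#5 (1,1) C  (was 4)
#6 (4,1) C  (was 0)
#7 (0,4) H  (was 4)
#8 (3,4) C  (was 0)
#9 (2,0) C  (was 3)
#10 (3,2) C  (was 4)
#11 (4,1) H  (was 1)
#12 (4,4) C  (was 1)
#13 (2,0) H  (was 0)
#14 (0,0) C  (was 4)

CLASS = HIT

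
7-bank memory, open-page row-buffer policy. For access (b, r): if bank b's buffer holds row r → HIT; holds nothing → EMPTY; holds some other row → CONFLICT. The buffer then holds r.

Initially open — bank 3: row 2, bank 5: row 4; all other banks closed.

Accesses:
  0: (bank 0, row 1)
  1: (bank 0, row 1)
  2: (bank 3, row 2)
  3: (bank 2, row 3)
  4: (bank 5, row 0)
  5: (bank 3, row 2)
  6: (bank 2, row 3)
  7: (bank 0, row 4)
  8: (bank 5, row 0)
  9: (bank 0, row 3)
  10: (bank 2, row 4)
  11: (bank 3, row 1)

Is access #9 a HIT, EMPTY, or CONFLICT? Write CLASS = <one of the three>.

#0 (0,1) E
#1 (0,1) H  (was 1)
#2 (3,2) H  (was 2)
#3 (2,3) E
#4 (5,0) C  (was 4)
#5 (3,2) H  (was 2)
#6 (2,3) H  (was 3)
#7 (0,4) C  (was 1)
#8 (5,0) H  (was 0)
#9 (0,3) C  (was 4)
#10 (2,4) C  (was 3)
#11 (3,1) C  (was 2)

CLASS = CONFLICT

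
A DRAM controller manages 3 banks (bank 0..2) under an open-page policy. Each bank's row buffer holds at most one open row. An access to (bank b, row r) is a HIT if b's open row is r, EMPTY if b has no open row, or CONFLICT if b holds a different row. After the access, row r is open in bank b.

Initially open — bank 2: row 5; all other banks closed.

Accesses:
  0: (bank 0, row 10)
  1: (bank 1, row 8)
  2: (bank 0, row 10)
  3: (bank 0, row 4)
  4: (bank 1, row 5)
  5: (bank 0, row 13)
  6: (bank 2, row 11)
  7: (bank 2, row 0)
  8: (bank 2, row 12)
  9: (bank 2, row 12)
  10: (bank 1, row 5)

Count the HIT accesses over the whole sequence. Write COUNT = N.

COUNT = 3

step 0: bank0 None->10 [EMPTY]
step 1: bank1 None->8 [EMPTY]
step 2: bank0 10->10 [HIT]
step 3: bank0 10->4 [CONFLICT]
step 4: bank1 8->5 [CONFLICT]
step 5: bank0 4->13 [CONFLICT]
step 6: bank2 5->11 [CONFLICT]
step 7: bank2 11->0 [CONFLICT]
step 8: bank2 0->12 [CONFLICT]
step 9: bank2 12->12 [HIT]
step 10: bank1 5->5 [HIT]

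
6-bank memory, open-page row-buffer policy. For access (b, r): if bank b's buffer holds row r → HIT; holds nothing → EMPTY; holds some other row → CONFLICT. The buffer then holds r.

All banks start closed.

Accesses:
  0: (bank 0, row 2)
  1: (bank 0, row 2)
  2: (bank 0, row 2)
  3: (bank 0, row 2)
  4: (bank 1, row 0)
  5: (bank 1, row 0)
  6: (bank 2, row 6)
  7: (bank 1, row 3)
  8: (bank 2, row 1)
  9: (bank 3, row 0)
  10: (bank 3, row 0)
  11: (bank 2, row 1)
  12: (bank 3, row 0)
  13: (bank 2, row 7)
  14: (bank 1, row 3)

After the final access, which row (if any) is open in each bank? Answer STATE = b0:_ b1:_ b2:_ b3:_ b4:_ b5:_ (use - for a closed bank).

STATE = b0:2 b1:3 b2:7 b3:0 b4:- b5:-

  [0] b0 r2: no row ⇒ E
  [1] b0 r2: had r2 ⇒ H
  [2] b0 r2: had r2 ⇒ H
  [3] b0 r2: had r2 ⇒ H
  [4] b1 r0: no row ⇒ E
  [5] b1 r0: had r0 ⇒ H
  [6] b2 r6: no row ⇒ E
  [7] b1 r3: had r0 ⇒ C
  [8] b2 r1: had r6 ⇒ C
  [9] b3 r0: no row ⇒ E
  [10] b3 r0: had r0 ⇒ H
  [11] b2 r1: had r1 ⇒ H
  [12] b3 r0: had r0 ⇒ H
  [13] b2 r7: had r1 ⇒ C
  [14] b1 r3: had r3 ⇒ H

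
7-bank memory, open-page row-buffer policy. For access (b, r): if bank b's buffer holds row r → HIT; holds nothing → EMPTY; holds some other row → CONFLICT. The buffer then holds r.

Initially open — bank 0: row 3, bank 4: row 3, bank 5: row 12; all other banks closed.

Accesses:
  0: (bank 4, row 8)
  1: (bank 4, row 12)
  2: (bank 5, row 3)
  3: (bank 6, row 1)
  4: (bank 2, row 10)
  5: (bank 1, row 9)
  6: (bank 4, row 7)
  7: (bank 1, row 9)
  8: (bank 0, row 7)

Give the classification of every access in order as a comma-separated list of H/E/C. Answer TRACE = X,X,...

step 0: bank4 3->8 [CONFLICT]
step 1: bank4 8->12 [CONFLICT]
step 2: bank5 12->3 [CONFLICT]
step 3: bank6 None->1 [EMPTY]
step 4: bank2 None->10 [EMPTY]
step 5: bank1 None->9 [EMPTY]
step 6: bank4 12->7 [CONFLICT]
step 7: bank1 9->9 [HIT]
step 8: bank0 3->7 [CONFLICT]

TRACE = C,C,C,E,E,E,C,H,C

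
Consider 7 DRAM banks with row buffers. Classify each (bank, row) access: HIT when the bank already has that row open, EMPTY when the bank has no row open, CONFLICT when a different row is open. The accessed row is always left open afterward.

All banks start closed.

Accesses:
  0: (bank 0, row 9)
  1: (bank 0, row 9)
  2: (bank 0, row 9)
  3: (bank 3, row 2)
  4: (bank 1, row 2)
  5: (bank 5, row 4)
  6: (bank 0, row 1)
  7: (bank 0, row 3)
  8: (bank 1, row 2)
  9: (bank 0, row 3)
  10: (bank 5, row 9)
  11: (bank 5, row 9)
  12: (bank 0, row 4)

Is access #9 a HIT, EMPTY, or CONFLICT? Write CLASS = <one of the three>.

step 0: bank0 None->9 [EMPTY]
step 1: bank0 9->9 [HIT]
step 2: bank0 9->9 [HIT]
step 3: bank3 None->2 [EMPTY]
step 4: bank1 None->2 [EMPTY]
step 5: bank5 None->4 [EMPTY]
step 6: bank0 9->1 [CONFLICT]
step 7: bank0 1->3 [CONFLICT]
step 8: bank1 2->2 [HIT]
step 9: bank0 3->3 [HIT]
step 10: bank5 4->9 [CONFLICT]
step 11: bank5 9->9 [HIT]
step 12: bank0 3->4 [CONFLICT]

CLASS = HIT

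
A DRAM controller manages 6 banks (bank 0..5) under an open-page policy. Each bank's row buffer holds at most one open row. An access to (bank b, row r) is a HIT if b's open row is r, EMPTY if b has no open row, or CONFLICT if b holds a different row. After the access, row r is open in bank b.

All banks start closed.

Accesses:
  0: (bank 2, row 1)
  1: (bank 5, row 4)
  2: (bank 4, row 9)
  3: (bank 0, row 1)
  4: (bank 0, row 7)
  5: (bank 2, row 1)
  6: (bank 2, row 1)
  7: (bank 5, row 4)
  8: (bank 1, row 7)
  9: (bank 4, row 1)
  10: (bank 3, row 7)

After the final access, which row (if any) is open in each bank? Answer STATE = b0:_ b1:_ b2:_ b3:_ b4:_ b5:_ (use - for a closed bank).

STATE = b0:7 b1:7 b2:1 b3:7 b4:1 b5:4

step 0: bank2 None->1 [EMPTY]
step 1: bank5 None->4 [EMPTY]
step 2: bank4 None->9 [EMPTY]
step 3: bank0 None->1 [EMPTY]
step 4: bank0 1->7 [CONFLICT]
step 5: bank2 1->1 [HIT]
step 6: bank2 1->1 [HIT]
step 7: bank5 4->4 [HIT]
step 8: bank1 None->7 [EMPTY]
step 9: bank4 9->1 [CONFLICT]
step 10: bank3 None->7 [EMPTY]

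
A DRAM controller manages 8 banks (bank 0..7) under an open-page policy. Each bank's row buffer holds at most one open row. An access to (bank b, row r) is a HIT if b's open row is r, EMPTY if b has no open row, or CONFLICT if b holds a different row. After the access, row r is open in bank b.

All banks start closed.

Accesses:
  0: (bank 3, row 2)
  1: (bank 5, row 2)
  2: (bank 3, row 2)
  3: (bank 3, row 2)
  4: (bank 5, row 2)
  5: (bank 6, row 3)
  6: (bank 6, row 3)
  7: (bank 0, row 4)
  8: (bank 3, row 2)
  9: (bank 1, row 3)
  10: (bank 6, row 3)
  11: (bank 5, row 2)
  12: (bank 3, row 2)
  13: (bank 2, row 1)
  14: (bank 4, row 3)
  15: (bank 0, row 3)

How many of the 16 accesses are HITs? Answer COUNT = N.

#0 (3,2) E
#1 (5,2) E
#2 (3,2) H  (was 2)
#3 (3,2) H  (was 2)
#4 (5,2) H  (was 2)
#5 (6,3) E
#6 (6,3) H  (was 3)
#7 (0,4) E
#8 (3,2) H  (was 2)
#9 (1,3) E
#10 (6,3) H  (was 3)
#11 (5,2) H  (was 2)
#12 (3,2) H  (was 2)
#13 (2,1) E
#14 (4,3) E
#15 (0,3) C  (was 4)

COUNT = 8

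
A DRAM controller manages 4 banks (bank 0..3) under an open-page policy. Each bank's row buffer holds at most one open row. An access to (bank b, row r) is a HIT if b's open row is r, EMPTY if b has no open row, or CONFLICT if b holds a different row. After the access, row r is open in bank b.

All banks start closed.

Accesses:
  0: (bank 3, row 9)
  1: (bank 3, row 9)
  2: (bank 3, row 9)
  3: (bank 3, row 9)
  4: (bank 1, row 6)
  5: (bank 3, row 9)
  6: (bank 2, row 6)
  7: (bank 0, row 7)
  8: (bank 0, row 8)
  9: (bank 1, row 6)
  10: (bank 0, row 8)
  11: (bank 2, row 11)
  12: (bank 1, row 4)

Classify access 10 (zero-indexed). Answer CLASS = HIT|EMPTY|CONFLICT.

0: bank 3 row 9 — prev None → EMPTY
1: bank 3 row 9 — prev 9 → HIT
2: bank 3 row 9 — prev 9 → HIT
3: bank 3 row 9 — prev 9 → HIT
4: bank 1 row 6 — prev None → EMPTY
5: bank 3 row 9 — prev 9 → HIT
6: bank 2 row 6 — prev None → EMPTY
7: bank 0 row 7 — prev None → EMPTY
8: bank 0 row 8 — prev 7 → CONFLICT
9: bank 1 row 6 — prev 6 → HIT
10: bank 0 row 8 — prev 8 → HIT
11: bank 2 row 11 — prev 6 → CONFLICT
12: bank 1 row 4 — prev 6 → CONFLICT

CLASS = HIT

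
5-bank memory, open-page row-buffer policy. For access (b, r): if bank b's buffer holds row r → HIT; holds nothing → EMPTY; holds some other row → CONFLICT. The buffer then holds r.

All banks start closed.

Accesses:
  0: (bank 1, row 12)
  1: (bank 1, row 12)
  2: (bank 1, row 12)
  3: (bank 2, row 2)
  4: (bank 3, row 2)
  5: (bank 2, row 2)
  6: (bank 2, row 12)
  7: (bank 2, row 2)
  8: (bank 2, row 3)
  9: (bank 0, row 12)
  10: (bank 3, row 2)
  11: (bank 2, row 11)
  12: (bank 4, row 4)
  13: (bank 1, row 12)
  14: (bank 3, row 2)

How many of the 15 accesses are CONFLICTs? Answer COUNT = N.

#0 (1,12) E
#1 (1,12) H  (was 12)
#2 (1,12) H  (was 12)
#3 (2,2) E
#4 (3,2) E
#5 (2,2) H  (was 2)
#6 (2,12) C  (was 2)
#7 (2,2) C  (was 12)
#8 (2,3) C  (was 2)
#9 (0,12) E
#10 (3,2) H  (was 2)
#11 (2,11) C  (was 3)
#12 (4,4) E
#13 (1,12) H  (was 12)
#14 (3,2) H  (was 2)

COUNT = 4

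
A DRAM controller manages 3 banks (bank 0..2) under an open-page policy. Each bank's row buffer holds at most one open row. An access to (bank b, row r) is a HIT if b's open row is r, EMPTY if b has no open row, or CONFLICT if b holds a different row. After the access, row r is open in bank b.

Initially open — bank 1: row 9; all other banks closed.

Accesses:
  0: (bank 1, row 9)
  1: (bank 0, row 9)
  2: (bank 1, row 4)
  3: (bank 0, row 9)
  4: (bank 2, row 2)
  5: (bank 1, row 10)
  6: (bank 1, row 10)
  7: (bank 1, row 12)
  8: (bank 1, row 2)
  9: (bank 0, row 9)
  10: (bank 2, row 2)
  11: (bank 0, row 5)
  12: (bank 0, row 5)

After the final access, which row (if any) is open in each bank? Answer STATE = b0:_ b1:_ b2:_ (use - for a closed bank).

  [0] b1 r9: had r9 ⇒ H
  [1] b0 r9: no row ⇒ E
  [2] b1 r4: had r9 ⇒ C
  [3] b0 r9: had r9 ⇒ H
  [4] b2 r2: no row ⇒ E
  [5] b1 r10: had r4 ⇒ C
  [6] b1 r10: had r10 ⇒ H
  [7] b1 r12: had r10 ⇒ C
  [8] b1 r2: had r12 ⇒ C
  [9] b0 r9: had r9 ⇒ H
  [10] b2 r2: had r2 ⇒ H
  [11] b0 r5: had r9 ⇒ C
  [12] b0 r5: had r5 ⇒ H

STATE = b0:5 b1:2 b2:2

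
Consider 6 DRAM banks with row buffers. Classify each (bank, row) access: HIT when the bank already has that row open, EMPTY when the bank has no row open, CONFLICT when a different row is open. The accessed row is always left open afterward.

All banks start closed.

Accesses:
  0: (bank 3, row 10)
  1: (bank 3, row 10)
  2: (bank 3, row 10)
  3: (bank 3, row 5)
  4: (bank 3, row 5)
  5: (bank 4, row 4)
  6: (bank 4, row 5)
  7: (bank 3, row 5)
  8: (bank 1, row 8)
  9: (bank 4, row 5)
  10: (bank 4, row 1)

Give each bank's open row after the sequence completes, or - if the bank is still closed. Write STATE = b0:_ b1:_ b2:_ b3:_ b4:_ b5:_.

STATE = b0:- b1:8 b2:- b3:5 b4:1 b5:-

  [0] b3 r10: no row ⇒ E
  [1] b3 r10: had r10 ⇒ H
  [2] b3 r10: had r10 ⇒ H
  [3] b3 r5: had r10 ⇒ C
  [4] b3 r5: had r5 ⇒ H
  [5] b4 r4: no row ⇒ E
  [6] b4 r5: had r4 ⇒ C
  [7] b3 r5: had r5 ⇒ H
  [8] b1 r8: no row ⇒ E
  [9] b4 r5: had r5 ⇒ H
  [10] b4 r1: had r5 ⇒ C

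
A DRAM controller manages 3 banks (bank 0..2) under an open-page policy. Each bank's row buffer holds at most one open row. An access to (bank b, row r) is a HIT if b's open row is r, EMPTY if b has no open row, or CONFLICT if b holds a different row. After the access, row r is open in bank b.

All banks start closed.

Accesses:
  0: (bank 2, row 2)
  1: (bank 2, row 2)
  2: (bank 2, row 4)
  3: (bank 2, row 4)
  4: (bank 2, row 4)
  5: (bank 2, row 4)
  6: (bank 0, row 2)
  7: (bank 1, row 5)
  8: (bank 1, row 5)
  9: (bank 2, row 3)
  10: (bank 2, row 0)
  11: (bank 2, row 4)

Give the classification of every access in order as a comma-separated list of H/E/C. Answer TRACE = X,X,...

TRACE = E,H,C,H,H,H,E,E,H,C,C,C

step 0: bank2 None->2 [EMPTY]
step 1: bank2 2->2 [HIT]
step 2: bank2 2->4 [CONFLICT]
step 3: bank2 4->4 [HIT]
step 4: bank2 4->4 [HIT]
step 5: bank2 4->4 [HIT]
step 6: bank0 None->2 [EMPTY]
step 7: bank1 None->5 [EMPTY]
step 8: bank1 5->5 [HIT]
step 9: bank2 4->3 [CONFLICT]
step 10: bank2 3->0 [CONFLICT]
step 11: bank2 0->4 [CONFLICT]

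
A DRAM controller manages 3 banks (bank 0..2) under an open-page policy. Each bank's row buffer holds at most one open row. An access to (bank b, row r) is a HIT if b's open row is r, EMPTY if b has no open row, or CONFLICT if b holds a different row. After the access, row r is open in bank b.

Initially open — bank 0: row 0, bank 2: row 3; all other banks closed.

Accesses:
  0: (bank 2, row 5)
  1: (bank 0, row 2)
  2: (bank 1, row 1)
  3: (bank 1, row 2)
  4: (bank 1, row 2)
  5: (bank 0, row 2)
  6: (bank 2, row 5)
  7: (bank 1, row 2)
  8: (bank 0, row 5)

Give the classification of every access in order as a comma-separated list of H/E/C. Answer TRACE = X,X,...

0: bank 2 row 5 — prev 3 → CONFLICT
1: bank 0 row 2 — prev 0 → CONFLICT
2: bank 1 row 1 — prev None → EMPTY
3: bank 1 row 2 — prev 1 → CONFLICT
4: bank 1 row 2 — prev 2 → HIT
5: bank 0 row 2 — prev 2 → HIT
6: bank 2 row 5 — prev 5 → HIT
7: bank 1 row 2 — prev 2 → HIT
8: bank 0 row 5 — prev 2 → CONFLICT

TRACE = C,C,E,C,H,H,H,H,C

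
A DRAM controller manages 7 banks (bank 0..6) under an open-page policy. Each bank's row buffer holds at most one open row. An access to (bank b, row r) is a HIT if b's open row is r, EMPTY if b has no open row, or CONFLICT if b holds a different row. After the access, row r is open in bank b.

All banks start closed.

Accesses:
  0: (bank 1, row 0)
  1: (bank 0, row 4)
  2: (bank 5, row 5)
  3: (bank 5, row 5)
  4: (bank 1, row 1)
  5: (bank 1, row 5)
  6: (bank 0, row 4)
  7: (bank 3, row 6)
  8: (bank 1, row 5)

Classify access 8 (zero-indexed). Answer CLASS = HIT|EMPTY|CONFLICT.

0: bank 1 row 0 — prev None → EMPTY
1: bank 0 row 4 — prev None → EMPTY
2: bank 5 row 5 — prev None → EMPTY
3: bank 5 row 5 — prev 5 → HIT
4: bank 1 row 1 — prev 0 → CONFLICT
5: bank 1 row 5 — prev 1 → CONFLICT
6: bank 0 row 4 — prev 4 → HIT
7: bank 3 row 6 — prev None → EMPTY
8: bank 1 row 5 — prev 5 → HIT

CLASS = HIT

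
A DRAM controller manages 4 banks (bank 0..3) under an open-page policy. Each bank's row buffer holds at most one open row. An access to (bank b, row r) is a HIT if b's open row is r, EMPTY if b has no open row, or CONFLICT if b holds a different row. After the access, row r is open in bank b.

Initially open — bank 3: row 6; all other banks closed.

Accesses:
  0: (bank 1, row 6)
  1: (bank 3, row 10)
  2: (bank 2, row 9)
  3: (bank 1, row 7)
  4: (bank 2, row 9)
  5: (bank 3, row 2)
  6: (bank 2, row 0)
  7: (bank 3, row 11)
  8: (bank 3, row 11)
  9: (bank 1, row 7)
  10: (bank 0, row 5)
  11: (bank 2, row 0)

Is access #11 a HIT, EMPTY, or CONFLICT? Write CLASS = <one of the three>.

  [0] b1 r6: no row ⇒ E
  [1] b3 r10: had r6 ⇒ C
  [2] b2 r9: no row ⇒ E
  [3] b1 r7: had r6 ⇒ C
  [4] b2 r9: had r9 ⇒ H
  [5] b3 r2: had r10 ⇒ C
  [6] b2 r0: had r9 ⇒ C
  [7] b3 r11: had r2 ⇒ C
  [8] b3 r11: had r11 ⇒ H
  [9] b1 r7: had r7 ⇒ H
  [10] b0 r5: no row ⇒ E
  [11] b2 r0: had r0 ⇒ H

CLASS = HIT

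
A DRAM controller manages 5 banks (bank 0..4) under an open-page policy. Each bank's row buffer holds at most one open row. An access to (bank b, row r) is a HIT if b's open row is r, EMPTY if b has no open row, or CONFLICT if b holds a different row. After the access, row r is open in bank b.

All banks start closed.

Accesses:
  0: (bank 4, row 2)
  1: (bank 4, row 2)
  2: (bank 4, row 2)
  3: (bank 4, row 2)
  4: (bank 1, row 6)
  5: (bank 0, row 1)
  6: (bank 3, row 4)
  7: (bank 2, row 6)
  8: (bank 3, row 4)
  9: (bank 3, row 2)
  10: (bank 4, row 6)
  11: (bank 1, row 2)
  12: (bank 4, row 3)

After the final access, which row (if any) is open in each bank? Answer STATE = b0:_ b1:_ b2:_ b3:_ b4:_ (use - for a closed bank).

STATE = b0:1 b1:2 b2:6 b3:2 b4:3

step 0: bank4 None->2 [EMPTY]
step 1: bank4 2->2 [HIT]
step 2: bank4 2->2 [HIT]
step 3: bank4 2->2 [HIT]
step 4: bank1 None->6 [EMPTY]
step 5: bank0 None->1 [EMPTY]
step 6: bank3 None->4 [EMPTY]
step 7: bank2 None->6 [EMPTY]
step 8: bank3 4->4 [HIT]
step 9: bank3 4->2 [CONFLICT]
step 10: bank4 2->6 [CONFLICT]
step 11: bank1 6->2 [CONFLICT]
step 12: bank4 6->3 [CONFLICT]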